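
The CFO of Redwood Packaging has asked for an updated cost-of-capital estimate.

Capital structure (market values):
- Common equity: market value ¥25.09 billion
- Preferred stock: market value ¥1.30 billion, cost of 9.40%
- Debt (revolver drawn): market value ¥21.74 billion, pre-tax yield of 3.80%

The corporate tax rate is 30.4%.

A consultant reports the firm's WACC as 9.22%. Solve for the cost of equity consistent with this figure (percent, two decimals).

Total capital V = 25.09 + 1.3 + 21.74 = 48.13.
Equity weight = 25.09/48.13 = 0.5213.
Preferred weight = 1.3/48.13 = 0.0270.
Revolver drawn weight = 21.74/48.13 = 0.4517.
Debt contribution = 0.4517 × 3.8% × (1 − 30.4%) = 1.1946%.
Preferred contribution = 0.0270 × 9.4% = 0.2539%.
Required equity contribution = 9.22% − 1.4485% = 7.7715%.
Re = 7.7715% / 0.5213 = 14.9080%.

14.91%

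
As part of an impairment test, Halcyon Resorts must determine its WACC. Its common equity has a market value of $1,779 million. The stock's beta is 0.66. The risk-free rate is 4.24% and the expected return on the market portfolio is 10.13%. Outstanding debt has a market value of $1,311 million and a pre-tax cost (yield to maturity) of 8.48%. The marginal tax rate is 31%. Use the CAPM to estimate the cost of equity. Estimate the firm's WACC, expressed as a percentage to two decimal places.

7.16%

Market risk premium = 10.13% − 4.24% = 5.89%.
Cost of equity via CAPM: Re = 4.24% + 0.66 × 5.89% = 8.1274%.
Total capital V = 1779 + 1311 = 3090.
Equity: weight = 1779/3090 = 0.5757; cost = 8.1274%.
Debt: weight = 1311/3090 = 0.4243; after-tax cost = 8.48% × (1 − 31%) = 5.8512%.
WACC = 0.5757 × 8.1274% + 0.4243 × 5.8512% = 7.1617%.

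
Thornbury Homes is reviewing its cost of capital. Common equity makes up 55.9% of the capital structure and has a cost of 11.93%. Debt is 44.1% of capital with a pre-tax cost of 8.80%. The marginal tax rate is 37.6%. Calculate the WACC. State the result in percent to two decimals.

9.09%

After-tax cost of debt = 8.8% × (1 − 37.6%) = 5.4912%.
WACC = 0.559 × 11.9300% + 0.441 × 5.4912% = 9.0905%.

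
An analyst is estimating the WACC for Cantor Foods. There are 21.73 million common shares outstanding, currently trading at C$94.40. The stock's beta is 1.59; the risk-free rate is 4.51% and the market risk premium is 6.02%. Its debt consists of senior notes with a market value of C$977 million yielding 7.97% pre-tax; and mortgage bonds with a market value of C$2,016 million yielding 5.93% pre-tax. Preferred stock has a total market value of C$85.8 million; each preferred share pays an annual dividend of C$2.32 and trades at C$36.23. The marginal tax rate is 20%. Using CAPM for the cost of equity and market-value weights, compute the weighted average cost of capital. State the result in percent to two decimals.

Cost of equity via CAPM: Re = 4.51% + 1.59 × 6.02% = 14.0818%.
Cost of preferred: Rp = 2.32 / 36.23 = 6.4035%.
Market value of equity E = 94.4 × 21.73m = 2051.312m.
Total capital V = 2051.312 + 85.8 + 977 + 2016 = 5130.112.
Equity: weight = 2051.312/5130.112 = 0.3999; cost = 14.0818%.
Preferred: weight = 85.8/5130.112 = 0.0167; cost = 6.4035%.
Senior notes: weight = 977/5130.112 = 0.1904; after-tax cost = 7.97% × (1 − 20%) = 6.3760%.
Mortgage bonds: weight = 2016/5130.112 = 0.3930; after-tax cost = 5.93% × (1 − 20%) = 4.7440%.
WACC = 0.3999 × 14.0818% + 0.0167 × 6.4035% + 0.1904 × 6.3760% + 0.3930 × 4.7440% = 8.8163%.

8.82%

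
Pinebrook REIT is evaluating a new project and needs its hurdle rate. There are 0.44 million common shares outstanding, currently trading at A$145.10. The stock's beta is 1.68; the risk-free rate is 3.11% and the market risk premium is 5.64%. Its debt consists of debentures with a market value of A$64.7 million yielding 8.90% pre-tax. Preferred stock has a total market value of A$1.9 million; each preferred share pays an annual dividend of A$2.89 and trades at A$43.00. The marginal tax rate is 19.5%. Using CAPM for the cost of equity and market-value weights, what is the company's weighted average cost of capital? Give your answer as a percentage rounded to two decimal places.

Cost of equity via CAPM: Re = 3.11% + 1.68 × 5.64% = 12.5852%.
Cost of preferred: Rp = 2.89 / 43.0 = 6.7209%.
Market value of equity E = 145.1 × 0.44m = 63.844m.
Total capital V = 63.844 + 1.9 + 64.7 = 130.444.
Equity: weight = 63.844/130.444 = 0.4894; cost = 12.5852%.
Preferred: weight = 1.9/130.444 = 0.0146; cost = 6.7209%.
Debentures: weight = 64.7/130.444 = 0.4960; after-tax cost = 8.9% × (1 − 19.5%) = 7.1645%.
WACC = 0.4894 × 12.5852% + 0.0146 × 6.7209% + 0.4960 × 7.1645% = 9.8111%.

9.81%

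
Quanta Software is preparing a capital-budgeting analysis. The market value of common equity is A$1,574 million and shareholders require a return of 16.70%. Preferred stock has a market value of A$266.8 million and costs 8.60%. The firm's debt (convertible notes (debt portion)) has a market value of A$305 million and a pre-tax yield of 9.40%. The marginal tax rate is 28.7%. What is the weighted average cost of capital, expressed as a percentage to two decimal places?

Total capital V = 1574 + 266.8 + 305 = 2145.8.
Equity: weight = 1574/2145.8 = 0.7335; cost = 16.7%.
Preferred: weight = 266.8/2145.8 = 0.1243; cost = 8.6%.
Convertible notes (debt portion): weight = 305/2145.8 = 0.1421; after-tax cost = 9.4% × (1 − 28.7%) = 6.7022%.
WACC = 0.7335 × 16.7000% + 0.1243 × 8.6000% + 0.1421 × 6.7022% = 14.2718%.

14.27%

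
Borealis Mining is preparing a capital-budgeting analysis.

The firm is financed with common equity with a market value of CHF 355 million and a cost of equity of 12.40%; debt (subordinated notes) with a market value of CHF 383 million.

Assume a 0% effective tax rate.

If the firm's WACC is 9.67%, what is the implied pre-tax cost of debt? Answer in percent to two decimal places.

Total capital V = 355 + 383 = 738.
Equity weight = 355/738 = 0.4810.
Subordinated notes weight = 383/738 = 0.5190.
Equity contribution = 0.4810 × 12.4% = 5.9648%.
Remaining for debt = 9.67% − 5.9648% = 3.7052%.
Rd × (1 − 0%) × 0.5190 = 3.7052%  ⇒  Rd = 7.1396%.

7.14%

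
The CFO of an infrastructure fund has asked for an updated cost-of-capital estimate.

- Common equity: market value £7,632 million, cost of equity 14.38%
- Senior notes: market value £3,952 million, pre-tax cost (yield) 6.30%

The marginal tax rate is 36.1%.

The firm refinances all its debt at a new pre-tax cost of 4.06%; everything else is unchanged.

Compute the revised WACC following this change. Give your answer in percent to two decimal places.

After the change:
Total capital V = 7632 + 3952 = 11584.
Equity: weight = 7632/11584 = 0.6588; cost = 14.38%.
Senior notes: weight = 3952/11584 = 0.3412; after-tax cost = 4.06% × (1 − 36.1%) = 2.5943%.
WACC = 0.6588 × 14.3800% + 0.3412 × 2.5943% = 10.3592%.

10.36%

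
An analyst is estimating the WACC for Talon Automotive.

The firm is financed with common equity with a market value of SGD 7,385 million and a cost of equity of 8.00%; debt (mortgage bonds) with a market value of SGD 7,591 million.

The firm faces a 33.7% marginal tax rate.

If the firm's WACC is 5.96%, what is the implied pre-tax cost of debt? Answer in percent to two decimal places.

Total capital V = 7385 + 7591 = 14976.
Equity weight = 7385/14976 = 0.4931.
Mortgage bonds weight = 7591/14976 = 0.5069.
Equity contribution = 0.4931 × 8% = 3.9450%.
Remaining for debt = 5.96% − 3.9450% = 2.0150%.
Rd × (1 − 33.7%) × 0.5069 = 2.0150%  ⇒  Rd = 5.9960%.

6.00%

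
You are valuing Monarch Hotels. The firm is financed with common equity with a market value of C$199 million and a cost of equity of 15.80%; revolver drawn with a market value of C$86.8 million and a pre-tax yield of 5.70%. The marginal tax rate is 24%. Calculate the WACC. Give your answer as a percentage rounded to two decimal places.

12.32%

Total capital V = 199 + 86.8 = 285.8.
Equity: weight = 199/285.8 = 0.6963; cost = 15.8%.
Revolver drawn: weight = 86.8/285.8 = 0.3037; after-tax cost = 5.7% × (1 − 24%) = 4.3320%.
WACC = 0.6963 × 15.8000% + 0.3037 × 4.3320% = 12.3171%.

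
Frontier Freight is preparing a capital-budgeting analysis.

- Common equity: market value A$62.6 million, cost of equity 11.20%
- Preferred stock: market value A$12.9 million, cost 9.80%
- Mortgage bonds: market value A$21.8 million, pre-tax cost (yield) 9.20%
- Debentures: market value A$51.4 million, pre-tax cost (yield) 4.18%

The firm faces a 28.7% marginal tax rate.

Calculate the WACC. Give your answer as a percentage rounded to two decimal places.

Total capital V = 62.6 + 12.9 + 21.8 + 51.4 = 148.7.
Equity: weight = 62.6/148.7 = 0.4210; cost = 11.2%.
Preferred: weight = 12.9/148.7 = 0.0868; cost = 9.8%.
Mortgage bonds: weight = 21.8/148.7 = 0.1466; after-tax cost = 9.2% × (1 − 28.7%) = 6.5596%.
Debentures: weight = 51.4/148.7 = 0.3457; after-tax cost = 4.18% × (1 − 28.7%) = 2.9803%.
WACC = 0.4210 × 11.2000% + 0.0868 × 9.8000% + 0.1466 × 6.5596% + 0.3457 × 2.9803% = 7.5570%.

7.56%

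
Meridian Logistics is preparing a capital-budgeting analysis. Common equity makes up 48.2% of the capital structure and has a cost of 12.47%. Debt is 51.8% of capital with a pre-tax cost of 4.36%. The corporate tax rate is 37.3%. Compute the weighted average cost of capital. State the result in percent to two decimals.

7.43%

After-tax cost of debt = 4.36% × (1 − 37.3%) = 2.7337%.
WACC = 0.482 × 12.4700% + 0.518 × 2.7337% = 7.4266%.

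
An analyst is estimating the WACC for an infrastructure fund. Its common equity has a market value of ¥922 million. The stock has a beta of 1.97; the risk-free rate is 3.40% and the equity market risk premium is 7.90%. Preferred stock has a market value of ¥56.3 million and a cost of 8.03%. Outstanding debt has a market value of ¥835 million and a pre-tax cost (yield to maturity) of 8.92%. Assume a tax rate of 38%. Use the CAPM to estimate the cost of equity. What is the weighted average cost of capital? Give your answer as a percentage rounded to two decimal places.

Cost of equity via CAPM: Re = 3.4% + 1.97 × 7.9% = 18.9630%.
Total capital V = 922 + 56.3 + 835 = 1813.3.
Equity: weight = 922/1813.3 = 0.5085; cost = 18.963%.
Preferred: weight = 56.3/1813.3 = 0.0310; cost = 8.03%.
Debt: weight = 835/1813.3 = 0.4605; after-tax cost = 8.92% × (1 − 38%) = 5.5304%.
WACC = 0.5085 × 18.9630% + 0.0310 × 8.0300% + 0.4605 × 5.5304% = 12.4380%.

12.44%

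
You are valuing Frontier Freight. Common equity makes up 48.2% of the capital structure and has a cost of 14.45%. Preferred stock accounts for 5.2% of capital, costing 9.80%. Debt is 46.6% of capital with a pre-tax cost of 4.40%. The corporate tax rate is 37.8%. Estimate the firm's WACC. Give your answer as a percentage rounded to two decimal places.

After-tax cost of debt = 4.4% × (1 − 37.8%) = 2.7368%.
WACC = 0.482 × 14.4500% + 0.052 × 9.8000% + 0.466 × 2.7368% = 8.7498%.

8.75%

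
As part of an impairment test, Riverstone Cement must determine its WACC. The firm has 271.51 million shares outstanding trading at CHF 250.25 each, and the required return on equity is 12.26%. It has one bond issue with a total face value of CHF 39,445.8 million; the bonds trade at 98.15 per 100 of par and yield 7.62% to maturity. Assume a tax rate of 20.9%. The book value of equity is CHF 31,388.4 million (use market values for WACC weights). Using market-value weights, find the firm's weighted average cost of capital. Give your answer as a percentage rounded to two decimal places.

10.00%

Market value of equity E = 250.25 × 271.51m = 67945.3775m. Market value of debt D = 39445.8m × 98.15/100 = 38716.0527m.
Total capital V = 67945.3775 + 38716.0527 = 106661.4302.
Equity: weight = 67945.3775/106661.4302 = 0.6370; cost = 12.26%.
Bonds outstanding: weight = 38716.0527/106661.4302 = 0.3630; after-tax cost = 7.62% × (1 − 20.9%) = 6.0274%.
WACC = 0.6370 × 12.2600% + 0.3630 × 6.0274% = 9.9977%.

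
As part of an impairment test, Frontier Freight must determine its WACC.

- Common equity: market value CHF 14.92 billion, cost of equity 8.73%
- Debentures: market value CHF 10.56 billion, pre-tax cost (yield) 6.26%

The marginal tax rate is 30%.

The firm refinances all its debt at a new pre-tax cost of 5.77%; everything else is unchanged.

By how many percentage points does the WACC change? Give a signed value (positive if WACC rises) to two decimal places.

Current WACC:
Total capital V = 14.92 + 10.56 = 25.48.
Equity: weight = 14.92/25.48 = 0.5856; cost = 8.73%.
Debentures: weight = 10.56/25.48 = 0.4144; after-tax cost = 6.26% × (1 − 30%) = 4.3820%.
WACC = 0.5856 × 8.7300% + 0.4144 × 4.3820% = 6.9280%.
After the change:
Total capital V = 14.92 + 10.56 = 25.48.
Equity: weight = 14.92/25.48 = 0.5856; cost = 8.73%.
Debentures: weight = 10.56/25.48 = 0.4144; after-tax cost = 5.77% × (1 − 30%) = 4.0390%.
WACC = 0.5856 × 8.7300% + 0.4144 × 4.0390% = 6.7858%.
Change in WACC = 6.7858% − 6.9280% = -0.1422 pp.

-0.14 pp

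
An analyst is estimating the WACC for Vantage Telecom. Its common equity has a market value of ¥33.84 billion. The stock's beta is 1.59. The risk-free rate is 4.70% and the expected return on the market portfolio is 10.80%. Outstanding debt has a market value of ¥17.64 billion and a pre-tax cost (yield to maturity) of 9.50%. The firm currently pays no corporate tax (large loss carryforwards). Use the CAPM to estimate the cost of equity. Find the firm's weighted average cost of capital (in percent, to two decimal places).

Market risk premium = 10.8% − 4.7% = 6.1%.
Cost of equity via CAPM: Re = 4.7% + 1.59 × 6.1% = 14.3990%.
Total capital V = 33.84 + 17.64 = 51.48.
Equity: weight = 33.84/51.48 = 0.6573; cost = 14.399%.
Debt: weight = 17.64/51.48 = 0.3427; after-tax cost = 9.5% × (1 − 0%) = 9.5000%.
WACC = 0.6573 × 14.3990% + 0.3427 × 9.5000% = 12.7203%.

12.72%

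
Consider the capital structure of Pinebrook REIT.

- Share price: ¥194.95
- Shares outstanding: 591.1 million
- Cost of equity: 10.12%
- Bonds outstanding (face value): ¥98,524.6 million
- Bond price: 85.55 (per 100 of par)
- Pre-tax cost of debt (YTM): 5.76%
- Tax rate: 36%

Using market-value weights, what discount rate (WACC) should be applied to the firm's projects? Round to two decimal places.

7.40%

Market value of equity E = 194.95 × 591.1m = 115234.945m. Market value of debt D = 98524.6m × 85.55/100 = 84287.7953m.
Total capital V = 115234.945 + 84287.7953 = 199522.7403.
Equity: weight = 115234.945/199522.7403 = 0.5776; cost = 10.12%.
Bonds outstanding: weight = 84287.7953/199522.7403 = 0.4224; after-tax cost = 5.76% × (1 − 36%) = 3.6864%.
WACC = 0.5776 × 10.1200% + 0.4224 × 3.6864% = 7.4021%.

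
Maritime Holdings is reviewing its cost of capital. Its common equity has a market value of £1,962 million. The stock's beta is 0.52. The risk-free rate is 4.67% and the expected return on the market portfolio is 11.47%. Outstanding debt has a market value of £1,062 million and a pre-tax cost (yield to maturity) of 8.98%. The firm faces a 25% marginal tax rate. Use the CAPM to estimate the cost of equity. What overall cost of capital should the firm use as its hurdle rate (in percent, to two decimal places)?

7.69%

Market risk premium = 11.47% − 4.67% = 6.8%.
Cost of equity via CAPM: Re = 4.67% + 0.52 × 6.8% = 8.2060%.
Total capital V = 1962 + 1062 = 3024.
Equity: weight = 1962/3024 = 0.6488; cost = 8.206%.
Debt: weight = 1062/3024 = 0.3512; after-tax cost = 8.98% × (1 − 25%) = 6.7350%.
WACC = 0.6488 × 8.2060% + 0.3512 × 6.7350% = 7.6894%.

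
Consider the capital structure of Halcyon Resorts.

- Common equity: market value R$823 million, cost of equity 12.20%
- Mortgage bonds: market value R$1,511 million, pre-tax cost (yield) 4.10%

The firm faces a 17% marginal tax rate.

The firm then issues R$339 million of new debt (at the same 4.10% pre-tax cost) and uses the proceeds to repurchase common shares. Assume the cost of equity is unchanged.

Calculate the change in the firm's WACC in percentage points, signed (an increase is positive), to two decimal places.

Current WACC:
Total capital V = 823 + 1511 = 2334.
Equity: weight = 823/2334 = 0.3526; cost = 12.2%.
Mortgage bonds: weight = 1511/2334 = 0.6474; after-tax cost = 4.1% × (1 − 17%) = 3.4030%.
WACC = 0.3526 × 12.2000% + 0.6474 × 3.4030% = 6.5049%.
After the change:
Total capital V = 484 + 1850 = 2334.
Equity: weight = 484/2334 = 0.2074; cost = 12.2%.
Mortgage bonds: weight = 1850/2334 = 0.7926; after-tax cost = 4.1% × (1 − 17%) = 3.4030%.
WACC = 0.2074 × 12.2000% + 0.7926 × 3.4030% = 5.2272%.
Change in WACC = 5.2272% − 6.5049% = -1.2777 pp.

-1.28 pp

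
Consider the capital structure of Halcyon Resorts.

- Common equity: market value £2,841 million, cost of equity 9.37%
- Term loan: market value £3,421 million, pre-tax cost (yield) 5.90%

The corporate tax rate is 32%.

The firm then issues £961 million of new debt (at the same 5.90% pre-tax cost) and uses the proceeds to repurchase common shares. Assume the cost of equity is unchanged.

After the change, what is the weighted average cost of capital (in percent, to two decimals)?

5.62%

After the change:
Total capital V = 1880 + 4382 = 6262.
Equity: weight = 1880/6262 = 0.3002; cost = 9.37%.
Term loan: weight = 4382/6262 = 0.6998; after-tax cost = 5.9% × (1 − 32%) = 4.0120%.
WACC = 0.3002 × 9.3700% + 0.6998 × 4.0120% = 5.6206%.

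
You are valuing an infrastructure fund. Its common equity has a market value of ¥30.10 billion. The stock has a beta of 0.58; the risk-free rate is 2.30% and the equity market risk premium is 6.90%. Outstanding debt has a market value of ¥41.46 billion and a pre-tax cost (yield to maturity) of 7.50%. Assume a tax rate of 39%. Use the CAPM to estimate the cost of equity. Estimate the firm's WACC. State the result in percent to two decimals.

Cost of equity via CAPM: Re = 2.3% + 0.58 × 6.9% = 6.3020%.
Total capital V = 30.1 + 41.46 = 71.56.
Equity: weight = 30.1/71.56 = 0.4206; cost = 6.302%.
Debt: weight = 41.46/71.56 = 0.5794; after-tax cost = 7.5% × (1 − 39%) = 4.5750%.
WACC = 0.4206 × 6.3020% + 0.5794 × 4.5750% = 5.3014%.

5.30%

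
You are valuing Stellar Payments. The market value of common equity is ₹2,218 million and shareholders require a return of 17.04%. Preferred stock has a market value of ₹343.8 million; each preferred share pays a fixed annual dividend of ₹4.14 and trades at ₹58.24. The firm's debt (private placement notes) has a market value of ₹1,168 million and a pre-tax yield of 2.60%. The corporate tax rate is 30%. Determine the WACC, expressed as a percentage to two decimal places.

11.36%

Cost of preferred: Rp = 4.14 / 58.24 = 7.1085%.
Total capital V = 2218 + 343.8 + 1168 = 3729.8.
Equity: weight = 2218/3729.8 = 0.5947; cost = 17.04%.
Preferred: weight = 343.8/3729.8 = 0.0922; cost = 7.1085%.
Private placement notes: weight = 1168/3729.8 = 0.3132; after-tax cost = 2.6% × (1 − 30%) = 1.8200%.
WACC = 0.5947 × 17.0400% + 0.0922 × 7.1085% + 0.3132 × 1.8200% = 11.3584%.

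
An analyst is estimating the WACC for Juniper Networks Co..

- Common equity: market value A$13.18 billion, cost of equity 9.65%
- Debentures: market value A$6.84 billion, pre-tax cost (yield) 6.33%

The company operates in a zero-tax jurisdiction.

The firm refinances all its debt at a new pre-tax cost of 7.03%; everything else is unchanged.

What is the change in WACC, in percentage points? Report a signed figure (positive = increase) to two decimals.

+0.24 pp

Current WACC:
Total capital V = 13.18 + 6.84 = 20.02.
Equity: weight = 13.18/20.02 = 0.6583; cost = 9.65%.
Debentures: weight = 6.84/20.02 = 0.3417; after-tax cost = 6.33% × (1 − 0%) = 6.3300%.
WACC = 0.6583 × 9.6500% + 0.3417 × 6.3300% = 8.5157%.
After the change:
Total capital V = 13.18 + 6.84 = 20.02.
Equity: weight = 13.18/20.02 = 0.6583; cost = 9.65%.
Debentures: weight = 6.84/20.02 = 0.3417; after-tax cost = 7.03% × (1 − 0%) = 7.0300%.
WACC = 0.6583 × 9.6500% + 0.3417 × 7.0300% = 8.7549%.
Change in WACC = 8.7549% − 8.5157% = 0.2392 pp.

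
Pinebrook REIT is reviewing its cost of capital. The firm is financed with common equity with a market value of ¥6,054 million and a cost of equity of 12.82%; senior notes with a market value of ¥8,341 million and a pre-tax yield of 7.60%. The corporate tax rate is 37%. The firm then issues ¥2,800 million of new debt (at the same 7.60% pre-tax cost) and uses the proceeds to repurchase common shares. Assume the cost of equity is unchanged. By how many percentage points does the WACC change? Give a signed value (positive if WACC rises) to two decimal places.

-1.56 pp

Current WACC:
Total capital V = 6054 + 8341 = 14395.
Equity: weight = 6054/14395 = 0.4206; cost = 12.82%.
Senior notes: weight = 8341/14395 = 0.5794; after-tax cost = 7.6% × (1 − 37%) = 4.7880%.
WACC = 0.4206 × 12.8200% + 0.5794 × 4.7880% = 8.1660%.
After the change:
Total capital V = 3254 + 11141 = 14395.
Equity: weight = 3254/14395 = 0.2261; cost = 12.82%.
Senior notes: weight = 11141/14395 = 0.7739; after-tax cost = 7.6% × (1 − 37%) = 4.7880%.
WACC = 0.2261 × 12.8200% + 0.7739 × 4.7880% = 6.6036%.
Change in WACC = 6.6036% − 8.1660% = -1.5623 pp.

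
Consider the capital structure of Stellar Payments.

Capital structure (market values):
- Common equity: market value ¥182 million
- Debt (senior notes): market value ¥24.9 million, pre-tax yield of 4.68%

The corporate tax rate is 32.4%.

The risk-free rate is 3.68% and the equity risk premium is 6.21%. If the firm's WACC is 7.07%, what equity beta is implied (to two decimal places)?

Total capital V = 182 + 24.9 = 206.9.
Equity weight = 182/206.9 = 0.8797.
Senior notes weight = 24.9/206.9 = 0.1203.
Debt contribution = 0.1203 × 4.68% × (1 − 32.4%) = 0.3807%.
Required equity contribution = 7.07% − 0.3807% = 6.6893%  ⇒  Re = 7.6044%.
CAPM: 7.6044% = 3.68% + β × 6.21%  ⇒  β = 0.6320.

0.63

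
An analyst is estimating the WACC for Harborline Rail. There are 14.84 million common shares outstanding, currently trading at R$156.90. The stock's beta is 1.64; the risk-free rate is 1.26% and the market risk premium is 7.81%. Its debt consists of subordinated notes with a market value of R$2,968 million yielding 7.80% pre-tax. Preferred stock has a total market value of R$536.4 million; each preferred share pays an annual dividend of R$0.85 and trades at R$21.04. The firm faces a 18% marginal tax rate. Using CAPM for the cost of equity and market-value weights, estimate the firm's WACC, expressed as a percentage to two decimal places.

9.24%

Cost of equity via CAPM: Re = 1.26% + 1.64 × 7.81% = 14.0684%.
Cost of preferred: Rp = 0.85 / 21.04 = 4.0399%.
Market value of equity E = 156.9 × 14.84m = 2328.396m.
Total capital V = 2328.396 + 536.4 + 2968 = 5832.796.
Equity: weight = 2328.396/5832.796 = 0.3992; cost = 14.0684%.
Preferred: weight = 536.4/5832.796 = 0.0920; cost = 4.0399%.
Subordinated notes: weight = 2968/5832.796 = 0.5088; after-tax cost = 7.8% × (1 − 18%) = 6.3960%.
WACC = 0.3992 × 14.0684% + 0.0920 × 4.0399% + 0.5088 × 6.3960% = 9.2421%.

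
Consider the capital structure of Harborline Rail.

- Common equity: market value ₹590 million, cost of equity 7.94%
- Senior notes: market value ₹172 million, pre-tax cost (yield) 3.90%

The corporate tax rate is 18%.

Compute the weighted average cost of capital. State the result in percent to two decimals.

Total capital V = 590 + 172 = 762.
Equity: weight = 590/762 = 0.7743; cost = 7.94%.
Senior notes: weight = 172/762 = 0.2257; after-tax cost = 3.9% × (1 − 18%) = 3.1980%.
WACC = 0.7743 × 7.9400% + 0.2257 × 3.1980% = 6.8696%.

6.87%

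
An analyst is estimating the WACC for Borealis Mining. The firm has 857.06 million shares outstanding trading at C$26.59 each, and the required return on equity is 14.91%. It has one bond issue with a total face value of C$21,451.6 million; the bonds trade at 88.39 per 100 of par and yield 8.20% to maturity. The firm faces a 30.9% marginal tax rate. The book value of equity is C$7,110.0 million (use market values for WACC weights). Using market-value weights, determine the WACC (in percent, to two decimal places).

Market value of equity E = 26.59 × 857.06m = 22789.2254m. Market value of debt D = 21451.6m × 88.39/100 = 18961.06924m.
Total capital V = 22789.2254 + 18961.06924 = 41750.29464.
Equity: weight = 22789.2254/41750.29464 = 0.5458; cost = 14.91%.
Bonds outstanding: weight = 18961.06924/41750.29464 = 0.4542; after-tax cost = 8.2% × (1 − 30.9%) = 5.6662%.
WACC = 0.5458 × 14.9100% + 0.4542 × 5.6662% = 10.7119%.

10.71%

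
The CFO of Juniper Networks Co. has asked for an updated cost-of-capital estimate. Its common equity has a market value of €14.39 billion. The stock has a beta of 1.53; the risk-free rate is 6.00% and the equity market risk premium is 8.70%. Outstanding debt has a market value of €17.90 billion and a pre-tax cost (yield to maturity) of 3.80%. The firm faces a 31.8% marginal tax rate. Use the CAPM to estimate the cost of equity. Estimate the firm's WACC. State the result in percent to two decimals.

Cost of equity via CAPM: Re = 6.0% + 1.53 × 8.7% = 19.3110%.
Total capital V = 14.39 + 17.9 = 32.29.
Equity: weight = 14.39/32.29 = 0.4456; cost = 19.311%.
Debt: weight = 17.9/32.29 = 0.5544; after-tax cost = 3.8% × (1 − 31.8%) = 2.5916%.
WACC = 0.4456 × 19.3110% + 0.5544 × 2.5916% = 10.0426%.

10.04%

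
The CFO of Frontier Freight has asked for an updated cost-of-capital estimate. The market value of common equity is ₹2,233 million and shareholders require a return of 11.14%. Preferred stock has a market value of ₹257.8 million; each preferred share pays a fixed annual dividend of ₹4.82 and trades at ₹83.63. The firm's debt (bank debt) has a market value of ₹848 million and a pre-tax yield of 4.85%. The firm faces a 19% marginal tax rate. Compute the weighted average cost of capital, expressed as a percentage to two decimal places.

Cost of preferred: Rp = 4.82 / 83.63 = 5.7635%.
Total capital V = 2233 + 257.8 + 848 = 3338.8.
Equity: weight = 2233/3338.8 = 0.6688; cost = 11.14%.
Preferred: weight = 257.8/3338.8 = 0.0772; cost = 5.7635%.
Bank debt: weight = 848/3338.8 = 0.2540; after-tax cost = 4.85% × (1 − 19%) = 3.9285%.
WACC = 0.6688 × 11.1400% + 0.0772 × 5.7635% + 0.2540 × 3.9285% = 8.8933%.

8.89%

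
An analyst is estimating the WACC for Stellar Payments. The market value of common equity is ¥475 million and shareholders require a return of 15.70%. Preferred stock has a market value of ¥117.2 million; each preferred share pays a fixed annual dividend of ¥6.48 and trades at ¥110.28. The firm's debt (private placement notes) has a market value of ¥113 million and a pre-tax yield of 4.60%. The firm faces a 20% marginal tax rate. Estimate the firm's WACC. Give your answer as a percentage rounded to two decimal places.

Cost of preferred: Rp = 6.48 / 110.28 = 5.8760%.
Total capital V = 475 + 117.2 + 113 = 705.2.
Equity: weight = 475/705.2 = 0.6736; cost = 15.7%.
Preferred: weight = 117.2/705.2 = 0.1662; cost = 5.876%.
Private placement notes: weight = 113/705.2 = 0.1602; after-tax cost = 4.6% × (1 − 20%) = 3.6800%.
WACC = 0.6736 × 15.7000% + 0.1662 × 5.8760% + 0.1602 × 3.6800% = 12.1412%.

12.14%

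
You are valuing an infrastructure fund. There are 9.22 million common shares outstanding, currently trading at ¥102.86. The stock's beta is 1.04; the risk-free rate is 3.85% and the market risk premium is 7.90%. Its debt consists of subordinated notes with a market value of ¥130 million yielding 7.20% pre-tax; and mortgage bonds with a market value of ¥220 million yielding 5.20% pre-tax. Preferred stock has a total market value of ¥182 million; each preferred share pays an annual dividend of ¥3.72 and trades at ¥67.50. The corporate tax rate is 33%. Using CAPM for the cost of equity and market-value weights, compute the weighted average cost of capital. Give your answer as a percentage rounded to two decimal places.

Cost of equity via CAPM: Re = 3.85% + 1.04 × 7.9% = 12.0660%.
Cost of preferred: Rp = 3.72 / 67.5 = 5.5111%.
Market value of equity E = 102.86 × 9.22m = 948.3692m.
Total capital V = 948.3692 + 182 + 130 + 220 = 1480.3692.
Equity: weight = 948.3692/1480.3692 = 0.6406; cost = 12.066%.
Preferred: weight = 182/1480.3692 = 0.1229; cost = 5.5111%.
Subordinated notes: weight = 130/1480.3692 = 0.0878; after-tax cost = 7.2% × (1 − 33%) = 4.8240%.
Mortgage bonds: weight = 220/1480.3692 = 0.1486; after-tax cost = 5.2% × (1 − 33%) = 3.4840%.
WACC = 0.6406 × 12.0660% + 0.1229 × 5.5111% + 0.0878 × 4.8240% + 0.1486 × 3.4840% = 9.3488%.

9.35%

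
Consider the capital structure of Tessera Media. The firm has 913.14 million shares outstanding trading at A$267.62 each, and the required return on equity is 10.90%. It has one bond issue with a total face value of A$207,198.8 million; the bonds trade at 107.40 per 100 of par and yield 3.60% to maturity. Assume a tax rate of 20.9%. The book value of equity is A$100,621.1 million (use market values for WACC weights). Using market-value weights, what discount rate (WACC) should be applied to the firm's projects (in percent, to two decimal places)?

7.06%

Market value of equity E = 267.62 × 913.14m = 244374.5268m. Market value of debt D = 207198.8m × 107.4/100 = 222531.5112m.
Total capital V = 244374.5268 + 222531.5112 = 466906.038.
Equity: weight = 244374.5268/466906.038 = 0.5234; cost = 10.9%.
Bonds outstanding: weight = 222531.5112/466906.038 = 0.4766; after-tax cost = 3.6% × (1 − 20.9%) = 2.8476%.
WACC = 0.5234 × 10.9000% + 0.4766 × 2.8476% = 7.0622%.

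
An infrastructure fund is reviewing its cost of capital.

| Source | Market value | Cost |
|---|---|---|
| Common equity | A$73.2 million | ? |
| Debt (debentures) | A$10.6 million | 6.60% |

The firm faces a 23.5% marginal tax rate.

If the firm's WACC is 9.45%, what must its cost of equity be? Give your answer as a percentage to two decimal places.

Total capital V = 73.2 + 10.6 = 83.8.
Equity weight = 73.2/83.8 = 0.8735.
Debentures weight = 10.6/83.8 = 0.1265.
Debt contribution = 0.1265 × 6.6% × (1 − 23.5%) = 0.6387%.
Required equity contribution = 9.45% − 0.6387% = 8.8113%.
Re = 8.8113% / 0.8735 = 10.0873%.

10.09%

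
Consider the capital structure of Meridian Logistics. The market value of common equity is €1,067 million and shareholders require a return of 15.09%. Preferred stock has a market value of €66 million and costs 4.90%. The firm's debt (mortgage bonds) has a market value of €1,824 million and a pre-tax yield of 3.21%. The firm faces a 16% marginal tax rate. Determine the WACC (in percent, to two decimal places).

Total capital V = 1067 + 66 + 1824 = 2957.
Equity: weight = 1067/2957 = 0.3608; cost = 15.09%.
Preferred: weight = 66/2957 = 0.0223; cost = 4.9%.
Mortgage bonds: weight = 1824/2957 = 0.6168; after-tax cost = 3.21% × (1 − 16%) = 2.6964%.
WACC = 0.3608 × 15.0900% + 0.0223 × 4.9000% + 0.6168 × 2.6964% = 7.2177%.

7.22%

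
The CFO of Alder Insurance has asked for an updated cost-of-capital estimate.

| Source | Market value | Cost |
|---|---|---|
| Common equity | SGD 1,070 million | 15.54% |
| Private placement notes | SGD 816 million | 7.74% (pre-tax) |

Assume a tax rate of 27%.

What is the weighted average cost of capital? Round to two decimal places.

11.26%

Total capital V = 1070 + 816 = 1886.
Equity: weight = 1070/1886 = 0.5673; cost = 15.54%.
Private placement notes: weight = 816/1886 = 0.4327; after-tax cost = 7.74% × (1 − 27%) = 5.6502%.
WACC = 0.5673 × 15.5400% + 0.4327 × 5.6502% = 11.2611%.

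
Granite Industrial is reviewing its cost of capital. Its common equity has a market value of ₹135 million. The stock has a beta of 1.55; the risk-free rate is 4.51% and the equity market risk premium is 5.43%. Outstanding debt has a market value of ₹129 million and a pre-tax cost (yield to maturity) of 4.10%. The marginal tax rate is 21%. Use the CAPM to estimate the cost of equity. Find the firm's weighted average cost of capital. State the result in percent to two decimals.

8.19%

Cost of equity via CAPM: Re = 4.51% + 1.55 × 5.43% = 12.9265%.
Total capital V = 135 + 129 = 264.
Equity: weight = 135/264 = 0.5114; cost = 12.9265%.
Debt: weight = 129/264 = 0.4886; after-tax cost = 4.1% × (1 − 21%) = 3.2390%.
WACC = 0.5114 × 12.9265% + 0.4886 × 3.2390% = 8.1928%.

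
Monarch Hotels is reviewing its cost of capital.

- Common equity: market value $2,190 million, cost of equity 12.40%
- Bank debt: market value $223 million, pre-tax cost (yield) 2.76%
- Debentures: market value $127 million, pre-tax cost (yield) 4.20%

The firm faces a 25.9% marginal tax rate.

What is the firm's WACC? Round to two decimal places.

Total capital V = 2190 + 223 + 127 = 2540.
Equity: weight = 2190/2540 = 0.8622; cost = 12.4%.
Bank debt: weight = 223/2540 = 0.0878; after-tax cost = 2.76% × (1 − 25.9%) = 2.0452%.
Debentures: weight = 127/2540 = 0.0500; after-tax cost = 4.2% × (1 − 25.9%) = 3.1122%.
WACC = 0.8622 × 12.4000% + 0.0878 × 2.0452% + 0.0500 × 3.1122% = 11.0265%.

11.03%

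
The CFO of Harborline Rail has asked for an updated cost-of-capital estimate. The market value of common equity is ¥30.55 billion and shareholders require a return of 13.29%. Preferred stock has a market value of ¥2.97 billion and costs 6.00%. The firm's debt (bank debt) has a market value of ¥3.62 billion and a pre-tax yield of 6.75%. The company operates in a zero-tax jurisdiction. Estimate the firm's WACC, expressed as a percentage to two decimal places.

Total capital V = 30.55 + 2.97 + 3.62 = 37.14.
Equity: weight = 30.55/37.14 = 0.8226; cost = 13.29%.
Preferred: weight = 2.97/37.14 = 0.0800; cost = 6%.
Bank debt: weight = 3.62/37.14 = 0.0975; after-tax cost = 6.75% × (1 − 0%) = 6.7500%.
WACC = 0.8226 × 13.2900% + 0.0800 × 6.0000% + 0.0975 × 6.7500% = 12.0696%.

12.07%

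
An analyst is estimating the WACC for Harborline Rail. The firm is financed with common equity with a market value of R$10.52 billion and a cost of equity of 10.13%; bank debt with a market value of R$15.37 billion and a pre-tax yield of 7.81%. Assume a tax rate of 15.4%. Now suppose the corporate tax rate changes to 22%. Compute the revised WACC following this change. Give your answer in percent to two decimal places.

After the change:
Total capital V = 10.52 + 15.37 = 25.89.
Equity: weight = 10.52/25.89 = 0.4063; cost = 10.13%.
Bank debt: weight = 15.37/25.89 = 0.5937; after-tax cost = 7.81% × (1 − 22%) = 6.0918%.
WACC = 0.4063 × 10.1300% + 0.5937 × 6.0918% = 7.7327%.

7.73%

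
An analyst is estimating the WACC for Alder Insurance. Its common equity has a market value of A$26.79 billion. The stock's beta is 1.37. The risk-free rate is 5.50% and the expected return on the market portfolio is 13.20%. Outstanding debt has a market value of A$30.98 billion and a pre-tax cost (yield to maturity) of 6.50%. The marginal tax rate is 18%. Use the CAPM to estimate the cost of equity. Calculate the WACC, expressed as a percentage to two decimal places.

Market risk premium = 13.2% − 5.5% = 7.7%.
Cost of equity via CAPM: Re = 5.5% + 1.37 × 7.7% = 16.0490%.
Total capital V = 26.79 + 30.98 = 57.77.
Equity: weight = 26.79/57.77 = 0.4637; cost = 16.049%.
Debt: weight = 30.98/57.77 = 0.5363; after-tax cost = 6.5% × (1 − 18%) = 5.3300%.
WACC = 0.4637 × 16.0490% + 0.5363 × 5.3300% = 10.3008%.

10.30%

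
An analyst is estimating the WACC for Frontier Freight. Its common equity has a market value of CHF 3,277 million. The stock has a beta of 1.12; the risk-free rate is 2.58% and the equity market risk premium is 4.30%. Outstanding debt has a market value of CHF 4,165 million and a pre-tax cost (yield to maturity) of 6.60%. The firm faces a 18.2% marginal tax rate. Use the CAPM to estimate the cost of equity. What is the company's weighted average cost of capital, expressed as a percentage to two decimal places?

6.28%

Cost of equity via CAPM: Re = 2.58% + 1.12 × 4.3% = 7.3960%.
Total capital V = 3277 + 4165 = 7442.
Equity: weight = 3277/7442 = 0.4403; cost = 7.396%.
Debt: weight = 4165/7442 = 0.5597; after-tax cost = 6.6% × (1 − 18.2%) = 5.3988%.
WACC = 0.4403 × 7.3960% + 0.5597 × 5.3988% = 6.2782%.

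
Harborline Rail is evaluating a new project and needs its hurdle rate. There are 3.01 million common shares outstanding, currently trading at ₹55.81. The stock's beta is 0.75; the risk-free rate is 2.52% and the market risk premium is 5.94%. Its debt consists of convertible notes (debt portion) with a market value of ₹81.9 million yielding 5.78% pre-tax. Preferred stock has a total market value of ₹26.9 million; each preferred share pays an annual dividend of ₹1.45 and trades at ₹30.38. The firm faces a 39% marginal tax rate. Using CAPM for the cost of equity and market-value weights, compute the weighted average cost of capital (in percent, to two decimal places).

Cost of equity via CAPM: Re = 2.52% + 0.75 × 5.94% = 6.9750%.
Cost of preferred: Rp = 1.45 / 30.38 = 4.7729%.
Market value of equity E = 55.81 × 3.01m = 167.9881m.
Total capital V = 167.9881 + 26.9 + 81.9 = 276.7881.
Equity: weight = 167.9881/276.7881 = 0.6069; cost = 6.975%.
Preferred: weight = 26.9/276.7881 = 0.0972; cost = 4.7729%.
Convertible notes (debt portion): weight = 81.9/276.7881 = 0.2959; after-tax cost = 5.78% × (1 − 39%) = 3.5258%.
WACC = 0.6069 × 6.9750% + 0.0972 × 4.7729% + 0.2959 × 3.5258% = 5.7404%.

5.74%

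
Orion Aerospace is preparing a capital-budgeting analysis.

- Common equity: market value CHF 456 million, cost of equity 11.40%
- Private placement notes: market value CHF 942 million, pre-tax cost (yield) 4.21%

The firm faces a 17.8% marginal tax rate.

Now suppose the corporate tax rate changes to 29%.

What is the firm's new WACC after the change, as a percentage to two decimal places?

5.73%

After the change:
Total capital V = 456 + 942 = 1398.
Equity: weight = 456/1398 = 0.3262; cost = 11.4%.
Private placement notes: weight = 942/1398 = 0.6738; after-tax cost = 4.21% × (1 − 29%) = 2.9891%.
WACC = 0.3262 × 11.4000% + 0.6738 × 2.9891% = 5.7326%.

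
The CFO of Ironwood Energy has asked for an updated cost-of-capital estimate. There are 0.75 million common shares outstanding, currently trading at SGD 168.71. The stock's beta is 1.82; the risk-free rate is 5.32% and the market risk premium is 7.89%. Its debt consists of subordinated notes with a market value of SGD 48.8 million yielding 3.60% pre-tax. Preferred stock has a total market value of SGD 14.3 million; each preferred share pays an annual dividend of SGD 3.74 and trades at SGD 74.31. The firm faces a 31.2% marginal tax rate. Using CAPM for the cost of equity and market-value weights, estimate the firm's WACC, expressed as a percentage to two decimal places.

Cost of equity via CAPM: Re = 5.32% + 1.82 × 7.89% = 19.6798%.
Cost of preferred: Rp = 3.74 / 74.31 = 5.0330%.
Market value of equity E = 168.71 × 0.75m = 126.5325m.
Total capital V = 126.5325 + 14.3 + 48.8 = 189.6325.
Equity: weight = 126.5325/189.6325 = 0.6673; cost = 19.6798%.
Preferred: weight = 14.3/189.6325 = 0.0754; cost = 5.033%.
Subordinated notes: weight = 48.8/189.6325 = 0.2573; after-tax cost = 3.6% × (1 − 31.2%) = 2.4768%.
WACC = 0.6673 × 19.6798% + 0.0754 × 5.0330% + 0.2573 × 2.4768% = 14.1483%.

14.15%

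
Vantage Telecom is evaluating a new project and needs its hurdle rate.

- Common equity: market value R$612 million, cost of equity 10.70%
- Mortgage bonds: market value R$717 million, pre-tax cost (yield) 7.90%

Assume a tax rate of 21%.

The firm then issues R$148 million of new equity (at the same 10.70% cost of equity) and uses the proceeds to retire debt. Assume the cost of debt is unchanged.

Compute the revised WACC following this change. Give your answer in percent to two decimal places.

8.79%

After the change:
Total capital V = 760 + 569 = 1329.
Equity: weight = 760/1329 = 0.5719; cost = 10.7%.
Mortgage bonds: weight = 569/1329 = 0.4281; after-tax cost = 7.9% × (1 − 21%) = 6.2410%.
WACC = 0.5719 × 10.7000% + 0.4281 × 6.2410% = 8.7909%.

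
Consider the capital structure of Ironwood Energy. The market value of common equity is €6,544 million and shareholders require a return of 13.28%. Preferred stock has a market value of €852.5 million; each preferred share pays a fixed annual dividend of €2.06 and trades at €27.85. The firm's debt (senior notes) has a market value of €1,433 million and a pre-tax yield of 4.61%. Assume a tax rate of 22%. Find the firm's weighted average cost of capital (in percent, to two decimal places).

Cost of preferred: Rp = 2.06 / 27.85 = 7.3968%.
Total capital V = 6544 + 852.5 + 1433 = 8829.5.
Equity: weight = 6544/8829.5 = 0.7412; cost = 13.28%.
Preferred: weight = 852.5/8829.5 = 0.0966; cost = 7.3968%.
Senior notes: weight = 1433/8829.5 = 0.1623; after-tax cost = 4.61% × (1 − 22%) = 3.5958%.
WACC = 0.7412 × 13.2800% + 0.0966 × 7.3968% + 0.1623 × 3.5958% = 11.1403%.

11.14%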